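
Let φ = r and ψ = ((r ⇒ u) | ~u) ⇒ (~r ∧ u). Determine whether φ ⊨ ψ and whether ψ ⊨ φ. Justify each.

[⇒] This fails. Under r = T, u = F, the left side is true but the right side is false.

[⇐] This fails. Under r = F, u = T, the left side is false but the right side is true.

(⇒) fails and (⇐) fails.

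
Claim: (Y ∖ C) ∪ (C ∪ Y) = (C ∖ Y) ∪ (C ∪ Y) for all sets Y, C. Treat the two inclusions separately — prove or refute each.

The two sets are equal.

(⟹) Let x ∈ (Y ∖ C) ∪ (C ∪ Y). Then either x ∈ Y and x ∉ C; or x ∈ C and x ∉ Y; or x ∈ Y ∩ C. In each case x ∈ (C ∖ Y) ∪ (C ∪ Y), so (Y ∖ C) ∪ (C ∪ Y) ⊆ (C ∖ Y) ∪ (C ∪ Y).

(⟸) Let x ∈ (C ∖ Y) ∪ (C ∪ Y). Then either x ∈ Y and x ∉ C; or x ∈ C and x ∉ Y; or x ∈ Y ∩ C. In each case x ∈ (Y ∖ C) ∪ (C ∪ Y), so (C ∖ Y) ∪ (C ∪ Y) ⊆ (Y ∖ C) ∪ (C ∪ Y).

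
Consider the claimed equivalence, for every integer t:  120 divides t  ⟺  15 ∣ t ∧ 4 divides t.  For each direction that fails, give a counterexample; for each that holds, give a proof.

Only the forward implication holds.

(⇐) This fails: take t = 60. Both 15 ∣ 60 and 4 ∣ 60, yet 60 is not a multiple of 120 (since 60 = 0·120 + 60), so 120 ∤ 60.

(⇒) If 120 ∣ t, write t = 120q. Since 120 = 8·15, t = 15·(8q), so 15 ∣ t; and since 120 = 30·4, t = 4·(30q), so 4 ∣ t.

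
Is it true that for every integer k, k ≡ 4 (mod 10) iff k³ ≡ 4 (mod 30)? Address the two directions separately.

Only the reverse direction holds.

(⟹) This fails: take k = 14. Then 14 ≡ 4 (mod 10), but 14³ = 2744 ≡ 14 (mod 30), not 4.

(⟸) Conversely, the residues r modulo 30 with r³ ≡ 4 (mod 30) are exactly {4}, and each is ≡ 4 (mod 10).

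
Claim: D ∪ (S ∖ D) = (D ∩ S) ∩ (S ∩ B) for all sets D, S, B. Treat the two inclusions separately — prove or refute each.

Only the reverse inclusion holds.

(⊆) This inclusion fails. Take D = {1}, S = ∅, B = ∅; then 1 ∈ D ∪ (S ∖ D) but 1 ∉ (D ∩ S) ∩ (S ∩ B).

(⊇) Let x ∈ (D ∩ S) ∩ (S ∩ B). Then x ∈ D ∩ S ∩ B, from which x ∈ D ∪ (S ∖ D).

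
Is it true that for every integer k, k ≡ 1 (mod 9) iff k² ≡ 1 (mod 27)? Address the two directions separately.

(⇒) This fails: take k = 10. Then 10 ≡ 1 (mod 9), but 10² = 100 ≡ 19 (mod 27), not 1.

(⇐) This fails: take k = 26. Then 26² = 676 ≡ 1 (mod 27), yet 26 ≡ 8 (mod 9), not 1.

Neither implication holds.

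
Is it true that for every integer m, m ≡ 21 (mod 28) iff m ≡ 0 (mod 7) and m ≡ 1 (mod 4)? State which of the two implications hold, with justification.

Converse. If m ≡ 0 (mod 7) and m ≡ 1 (mod 4), then by the Chinese remainder theorem m ≡ 21 (mod 28). This is exactly m ≡ 21 (mod 28).

Forward direction. Suppose m ≡ 21 (mod 28); write m = 28j + 21. Since 7 ∣ 28, reducing mod 7 gives m ≡ 21 ≡ 0 (mod 7); since 4 ∣ 28, reducing mod 4 gives m ≡ 21 ≡ 1 (mod 4).

The biconditional holds.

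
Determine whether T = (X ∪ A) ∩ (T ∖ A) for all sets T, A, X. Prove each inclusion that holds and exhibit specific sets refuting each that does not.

The sets are not equal: only the reverse inclusion holds.

(⊆) This inclusion fails. Take T = {1}, A = ∅, X = ∅; then 1 ∈ T but 1 ∉ (X ∪ A) ∩ (T ∖ A).

(⊇) Let x ∈ (X ∪ A) ∩ (T ∖ A). Then x ∈ T ∩ X and x ∉ A, from which x ∈ T.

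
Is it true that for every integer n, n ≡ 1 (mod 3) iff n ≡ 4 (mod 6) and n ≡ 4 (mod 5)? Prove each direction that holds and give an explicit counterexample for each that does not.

Only the reverse direction holds.

(⇒) This fails: n = 1 gives 1 ≡ 1 (mod 3) but 1 ≡ 1 (mod 6), so the conjunction on the right does not hold.

(⇐) Conversely, if n ≡ 4 (mod 6) and n ≡ 4 (mod 5), then by the Chinese remainder theorem n ≡ 4 (mod 30). Since 4 ≡ 1 (mod 3) and 3 ∣ 30, we get n ≡ 1 (mod 3).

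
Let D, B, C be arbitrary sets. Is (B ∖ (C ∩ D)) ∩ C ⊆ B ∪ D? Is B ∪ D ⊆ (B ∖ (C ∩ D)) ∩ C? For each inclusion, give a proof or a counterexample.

The sets are not equal: only the forward inclusion holds.

Reverse inclusion. This inclusion fails. Take D = {1}, B = ∅, C = ∅; then 1 ∈ B ∪ D but 1 ∉ (B ∖ (C ∩ D)) ∩ C.

Forward inclusion. Let x ∈ (B ∖ (C ∩ D)) ∩ C. Then x ∈ B ∩ C and x ∉ D, from which x ∈ B ∪ D.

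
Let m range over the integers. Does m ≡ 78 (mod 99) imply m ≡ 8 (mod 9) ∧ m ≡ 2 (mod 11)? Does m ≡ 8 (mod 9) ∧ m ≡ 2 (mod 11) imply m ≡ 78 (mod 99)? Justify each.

(⟹) This fails: m = 78 gives 78 ≡ 78 (mod 99) but 78 ≡ 6 (mod 9), so the conjunction on the right does not hold.

(⟸) This fails: m = 35 satisfies both congruences on the right (35 ≡ 8 mod 9 and 35 ≡ 2 mod 11) yet 35 ≡ 35 (mod 99), not 78.

Neither direction holds.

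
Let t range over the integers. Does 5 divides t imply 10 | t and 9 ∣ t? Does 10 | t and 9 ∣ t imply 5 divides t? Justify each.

Only the converse holds.

Forward direction. This fails: take t = 5. Certainly 5 ∣ 5, but 10 ∤ 5.

Converse. Suppose 10 ∣ t and 9 ∣ t. Any common multiple of 10 and 9 is a multiple of their lcm; here gcd(10, 9) = 1, so lcm(10, 9) = 10·9 = 90, so 90 ∣ t. Since 5 ∣ 90, it follows that 5 ∣ t.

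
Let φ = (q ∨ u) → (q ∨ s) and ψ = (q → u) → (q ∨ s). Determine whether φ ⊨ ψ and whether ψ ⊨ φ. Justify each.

(⇒) This fails. Under s = F, q = F, u = F, the left side is true but the right side is false.

(⇐) Assume the antecedent. If s is true, (q ∨ u) → (q ∨ s) reduces to true regardless of the other variables. If s is false, the antecedent forces (s = F, q = T, u = F) or (s = F, q = T, u = T), and (q ∨ u) → (q ∨ s) holds there. Either way (q ∨ u) → (q ∨ s) holds.

Not equivalent: only (⇐) holds.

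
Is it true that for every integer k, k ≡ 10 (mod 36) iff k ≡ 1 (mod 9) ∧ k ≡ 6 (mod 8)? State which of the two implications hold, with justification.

(⇒) fails; (⇐) holds.

Forward direction. This fails: k = 10 gives 10 ≡ 10 (mod 36) but 10 ≡ 2 (mod 8), so the conjunction on the right does not hold.

Converse. If k ≡ 1 (mod 9) and k ≡ 6 (mod 8), then by the Chinese remainder theorem k ≡ 46 (mod 72). Since 46 ≡ 10 (mod 36) and 36 ∣ 72, we get k ≡ 10 (mod 36).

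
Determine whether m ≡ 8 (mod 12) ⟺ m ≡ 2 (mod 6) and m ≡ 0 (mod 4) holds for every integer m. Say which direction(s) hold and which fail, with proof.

The biconditional holds.

[⇐] If m ≡ 2 (mod 6) and m ≡ 0 (mod 4), then by the Chinese remainder theorem m ≡ 8 (mod 12). This is exactly m ≡ 8 (mod 12).

[⇒] Suppose m ≡ 8 (mod 12); write m = 12j + 8. Since 6 ∣ 12, reducing mod 6 gives m ≡ 8 ≡ 2 (mod 6); since 4 ∣ 12, reducing mod 4 gives m ≡ 8 ≡ 0 (mod 4).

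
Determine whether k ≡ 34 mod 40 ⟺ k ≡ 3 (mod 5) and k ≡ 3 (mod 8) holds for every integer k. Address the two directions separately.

(→) This fails: k = 34 gives 34 ≡ 34 (mod 40) but 34 ≡ 4 (mod 5), so the conjunction on the right does not hold.

(←) This fails: k = 3 satisfies both congruences on the right (3 ≡ 3 mod 5 and 3 ≡ 3 mod 8) yet 3 ≡ 3 (mod 40), not 34.

Neither implication holds.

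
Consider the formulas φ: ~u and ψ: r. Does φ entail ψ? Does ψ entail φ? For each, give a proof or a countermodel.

(→) This fails. Under u = F, r = F, the left side is true but the right side is false.

(←) This fails. Under u = T, r = T, the left side is false but the right side is true.

Neither implication holds.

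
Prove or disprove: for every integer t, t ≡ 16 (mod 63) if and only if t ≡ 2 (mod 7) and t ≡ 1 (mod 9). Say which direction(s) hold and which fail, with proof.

Forward direction. This fails: t = 16 gives 16 ≡ 16 (mod 63) but 16 ≡ 7 (mod 9), so the conjunction on the right does not hold.

Converse. This fails: t = 37 satisfies both congruences on the right (37 ≡ 2 mod 7 and 37 ≡ 1 mod 9) yet 37 ≡ 37 (mod 63), not 16.

Neither implication holds.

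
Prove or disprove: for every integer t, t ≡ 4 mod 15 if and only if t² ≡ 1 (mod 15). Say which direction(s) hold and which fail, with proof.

(⟹) Suppose t ≡ 4 mod 15. Write t = 15j + 4. Then (15j + 4)² = 225j² + 120j + 16 = 15(15j² + 8j + 1) + 1, so t² ≡ 1 (mod 15).

(⟸) This fails: take t = 1. Then 1² = 1 ≡ 1 (mod 15), yet 1 ≡ 1 (mod 15), not 4.

Only the forward direction holds.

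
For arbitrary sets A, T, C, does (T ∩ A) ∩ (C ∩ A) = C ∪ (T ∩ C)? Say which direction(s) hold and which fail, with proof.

(⊆) holds; (⊇) fails.

(⟹) Let x ∈ (T ∩ A) ∩ (C ∩ A). Then x ∈ A ∩ T ∩ C, from which x ∈ C ∪ (T ∩ C).

(⟸) This inclusion fails. Take A = ∅, T = ∅, C = {1}; then 1 ∈ C ∪ (T ∩ C) but 1 ∉ (T ∩ A) ∩ (C ∩ A).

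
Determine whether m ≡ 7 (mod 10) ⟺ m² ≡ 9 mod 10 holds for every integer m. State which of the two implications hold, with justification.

Only the forward direction holds.

(←) This fails: take m = 3. Then 3² = 9 ≡ 9 (mod 10), yet 3 ≡ 3 (mod 10), not 7.

(→) Suppose m ≡ 7 (mod 10). Write m = 10j + 7. Then (10j + 7)² = 100j² + 140j + 49 = 10(10j² + 14j + 4) + 9, so m² ≡ 9 (mod 10).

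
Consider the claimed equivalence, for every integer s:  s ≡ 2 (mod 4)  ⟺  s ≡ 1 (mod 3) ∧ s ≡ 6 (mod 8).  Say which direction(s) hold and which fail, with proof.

[⇒] This fails: s = 2 gives 2 ≡ 2 (mod 4) but 2 ≡ 2 (mod 3), so the conjunction on the right does not hold.

[⇐] Conversely, if s ≡ 1 (mod 3) and s ≡ 6 (mod 8), then by the Chinese remainder theorem s ≡ 22 (mod 24). Since 22 ≡ 2 (mod 4) and 4 ∣ 24, we get s ≡ 2 (mod 4).

Only the reverse direction holds.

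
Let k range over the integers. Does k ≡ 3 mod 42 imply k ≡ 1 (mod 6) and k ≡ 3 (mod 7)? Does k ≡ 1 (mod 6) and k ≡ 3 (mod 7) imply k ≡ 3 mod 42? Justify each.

Both directions fail.

(→) This fails: k = 3 gives 3 ≡ 3 (mod 42) but 3 ≡ 3 (mod 6), so the conjunction on the right does not hold.

(←) This fails: k = 31 satisfies both congruences on the right (31 ≡ 1 mod 6 and 31 ≡ 3 mod 7) yet 31 ≡ 31 (mod 42), not 3.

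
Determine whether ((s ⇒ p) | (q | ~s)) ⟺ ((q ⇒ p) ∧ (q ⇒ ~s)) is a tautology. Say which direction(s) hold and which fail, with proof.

Neither direction holds.

[⇒] This fails. Under s = F, p = F, q = T, the left side is true but the right side is false.

[⇐] This fails. Under s = T, p = F, q = F, the left side is false but the right side is true.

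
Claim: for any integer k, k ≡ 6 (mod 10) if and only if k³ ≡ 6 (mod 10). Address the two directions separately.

Both directions hold.

(←) For the converse, argue contrapositively. If k ≢ 6 (mod 10), then k is congruent to one of 0, 1, 2, 3, 4, 5, 7, 8, 9 modulo 10, and these give k³ ≡ 0, 1, 8, 7, 4, 5, 3, 2, 9 respectively — never 6.

(→) Suppose k ≡ 6 (mod 10). Write k = 10j + 6. Then (10j + 6)³ = 1000j³ + 1800j² + 1080j + 216 = 10(100j³ + 180j² + 108j + 21) + 6, so k³ ≡ 6 (mod 10).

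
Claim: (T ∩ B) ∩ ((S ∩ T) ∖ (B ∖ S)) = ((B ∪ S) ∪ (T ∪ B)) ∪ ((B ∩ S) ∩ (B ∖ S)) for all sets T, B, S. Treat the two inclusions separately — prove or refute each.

Only the forward inclusion holds.

(⊆) Let x ∈ (T ∩ B) ∩ ((S ∩ T) ∖ (B ∖ S)). Then x ∈ T ∩ B ∩ S, from which x ∈ ((B ∪ S) ∪ (T ∪ B)) ∪ ((B ∩ S) ∩ (B ∖ S)).

(⊇) This inclusion fails. Take T = {1}, B = ∅, S = ∅; then 1 ∈ ((B ∪ S) ∪ (T ∪ B)) ∪ ((B ∩ S) ∩ (B ∖ S)) but 1 ∉ (T ∩ B) ∩ ((S ∩ T) ∖ (B ∖ S)).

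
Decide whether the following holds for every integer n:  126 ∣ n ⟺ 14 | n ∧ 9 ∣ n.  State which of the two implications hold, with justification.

(⟸) Suppose 14 ∣ n and 9 ∣ n. Any common multiple of 14 and 9 is a multiple of their lcm; here gcd(14, 9) = 1, so lcm(14, 9) = 14·9 = 126, so 126 ∣ n.

(⟹) If 126 ∣ n, write n = 126q. Since 126 = 9·14, n = 14·(9q), so 14 ∣ n; and since 126 = 14·9, n = 9·(14q), so 9 ∣ n.

The biconditional holds.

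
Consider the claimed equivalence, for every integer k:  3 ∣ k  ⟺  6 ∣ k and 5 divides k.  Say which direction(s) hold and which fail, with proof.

(→) This fails: take k = 3. Certainly 3 ∣ 3, but 6 ∤ 3.

(←) Suppose 6 ∣ k and 5 ∣ k. Any common multiple of 6 and 5 is a multiple of their lcm; here gcd(6, 5) = 1, so lcm(6, 5) = 6·5 = 30, so 30 ∣ k. Since 3 ∣ 30, it follows that 3 ∣ k.

(⇒) fails; (⇐) holds.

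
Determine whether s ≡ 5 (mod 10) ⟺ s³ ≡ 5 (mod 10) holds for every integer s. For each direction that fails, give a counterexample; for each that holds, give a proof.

Forward direction. Suppose s ≡ 5 (mod 10). Write s = 10j + 5. Then (10j + 5)³ = 1000j³ + 1500j² + 750j + 125 = 10(100j³ + 150j² + 75j + 12) + 5, so s³ ≡ 5 (mod 10).

Converse. For the converse, argue contrapositively. If s ≢ 5 (mod 10), then s is congruent to one of 0, 1, 2, 3, 4, 6, 7, 8, 9 modulo 10, and these give s³ ≡ 0, 1, 8, 7, 4, 6, 3, 2, 9 respectively — never 5.

Equivalent; both directions hold.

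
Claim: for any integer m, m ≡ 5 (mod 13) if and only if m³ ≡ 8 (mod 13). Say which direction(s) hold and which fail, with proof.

[⇒] Suppose m ≡ 5 (mod 13). Write m = 13j + 5. Then (13j + 5)³ = 2197j³ + 2535j² + 975j + 125 = 13(169j³ + 195j² + 75j + 9) + 8, so m³ ≡ 8 (mod 13).

[⇐] This fails: take m = 2. Then 2³ = 8 ≡ 8 (mod 13), yet 2 ≡ 2 (mod 13), not 5.

Only the forward direction holds.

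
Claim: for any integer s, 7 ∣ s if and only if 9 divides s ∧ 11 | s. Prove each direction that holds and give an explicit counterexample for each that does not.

(⇒) This fails: take s = 7. Certainly 7 ∣ 7, but 9 ∤ 7.

(⇐) This fails: take s = 99. Both 9 ∣ 99 and 11 ∣ 99, yet 99 is not a multiple of 7 (since 99 = 14·7 + 1), so 7 ∤ 99.

Neither implication holds.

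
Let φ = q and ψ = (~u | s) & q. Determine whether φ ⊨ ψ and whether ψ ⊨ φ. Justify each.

[⇐] Assume the antecedent. If s is true, the antecedent forces (s = T, u = F, q = T) or (s = T, u = T, q = T), and q holds there. If s is false, the antecedent forces (s = F, u = F, q = T), and q holds there. Either way q holds.

[⇒] This fails. Under s = F, u = T, q = T, the left side is true but the right side is false.

Only the converse holds.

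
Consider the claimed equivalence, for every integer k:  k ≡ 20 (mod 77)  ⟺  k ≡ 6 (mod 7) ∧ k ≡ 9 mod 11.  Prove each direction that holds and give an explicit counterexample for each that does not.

(⟹) Suppose k ≡ 20 (mod 77); write k = 77j + 20. Since 7 ∣ 77, reducing mod 7 gives k ≡ 20 ≡ 6 (mod 7); since 11 ∣ 77, reducing mod 11 gives k ≡ 20 ≡ 9 (mod 11).

(⟸) Conversely, if k ≡ 6 (mod 7) and k ≡ 9 (mod 11), then by the Chinese remainder theorem k ≡ 20 (mod 77). This is exactly k ≡ 20 (mod 77).

Both implications hold.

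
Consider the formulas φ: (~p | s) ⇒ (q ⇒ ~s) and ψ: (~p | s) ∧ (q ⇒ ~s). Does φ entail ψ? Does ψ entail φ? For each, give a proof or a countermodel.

Only the reverse direction holds.

[⇐] Assume the antecedent. If q is true, the antecedent forces (p = F, q = T, s = F), and (~p | s) ⇒ (q ⇒ ~s) holds there. If q is false, (~p | s) ⇒ (q ⇒ ~s) reduces to true regardless of the other variables. Either way (~p | s) ⇒ (q ⇒ ~s) holds.

[⇒] This fails. Under p = T, q = F, s = F, the left side is true but the right side is false.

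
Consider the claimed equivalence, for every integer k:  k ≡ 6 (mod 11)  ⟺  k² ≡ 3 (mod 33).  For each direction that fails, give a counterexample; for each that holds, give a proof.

(⟹) This fails: take k = 17. Then 17 ≡ 6 (mod 11), but 17² = 289 ≡ 25 (mod 33), not 3.

(⟸) This fails: take k = 27. Then 27² = 729 ≡ 3 (mod 33), yet 27 ≡ 5 (mod 11), not 6.

Both directions fail.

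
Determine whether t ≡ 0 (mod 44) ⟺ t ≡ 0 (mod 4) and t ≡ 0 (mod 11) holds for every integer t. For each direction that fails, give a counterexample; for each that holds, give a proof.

Both directions hold; the statement is true.

(⟹) Suppose t ≡ 0 (mod 44); write t = 44j + 0. Since 4 ∣ 44, reducing mod 4 gives t ≡ 0 (mod 4); since 11 ∣ 44, reducing mod 11 gives t ≡ 0 (mod 11).

(⟸) Conversely, if t ≡ 0 (mod 4) and t ≡ 0 (mod 11), then by the Chinese remainder theorem t ≡ 0 (mod 44). This is exactly t ≡ 0 (mod 44).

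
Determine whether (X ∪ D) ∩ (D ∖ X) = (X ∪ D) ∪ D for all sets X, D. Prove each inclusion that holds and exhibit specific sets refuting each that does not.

The sets are not equal: only the forward inclusion holds.

Forward inclusion. Let x ∈ (X ∪ D) ∩ (D ∖ X). Then x ∈ D and x ∉ X, from which x ∈ (X ∪ D) ∪ D.

Reverse inclusion. This inclusion fails. Take X = {1}, D = ∅; then 1 ∈ (X ∪ D) ∪ D but 1 ∉ (X ∪ D) ∩ (D ∖ X).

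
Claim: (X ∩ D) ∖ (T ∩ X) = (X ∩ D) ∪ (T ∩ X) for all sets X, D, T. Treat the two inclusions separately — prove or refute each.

The sets are not equal: only the forward inclusion holds.

(⊆) Let x ∈ (X ∩ D) ∖ (T ∩ X). Then x ∈ X ∩ D and x ∉ T, from which x ∈ (X ∩ D) ∪ (T ∩ X).

(⊇) This inclusion fails. Take X = {1}, D = ∅, T = {1}; then 1 ∈ (X ∩ D) ∪ (T ∩ X) but 1 ∉ (X ∩ D) ∖ (T ∩ X).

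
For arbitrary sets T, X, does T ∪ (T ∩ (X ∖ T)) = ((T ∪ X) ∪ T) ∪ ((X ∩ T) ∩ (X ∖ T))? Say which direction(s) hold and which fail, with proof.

Forward inclusion. Let x ∈ T ∪ (T ∩ (X ∖ T)). Then either x ∈ T and x ∉ X; or x ∈ T ∩ X. In each case x ∈ ((T ∪ X) ∪ T) ∪ ((X ∩ T) ∩ (X ∖ T)), so T ∪ (T ∩ (X ∖ T)) ⊆ ((T ∪ X) ∪ T) ∪ ((X ∩ T) ∩ (X ∖ T)).

Reverse inclusion. This inclusion fails. Take T = ∅, X = {1}; then 1 ∈ ((T ∪ X) ∪ T) ∪ ((X ∩ T) ∩ (X ∖ T)) but 1 ∉ T ∪ (T ∩ (X ∖ T)).

Only the forward inclusion holds.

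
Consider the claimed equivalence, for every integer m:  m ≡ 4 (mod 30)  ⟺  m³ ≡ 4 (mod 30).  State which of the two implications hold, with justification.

The biconditional holds.

[⇒] Suppose m ≡ 4 (mod 30). Write m = 30j + 4. Then (30j + 4)³ = 27000j³ + 10800j² + 1440j + 64 = 30(900j³ + 360j² + 48j + 2) + 4, so m³ ≡ 4 (mod 30).

[⇐] Conversely, suppose m³ ≡ 4 (mod 30). The only residue r in {0, …, 29} with r³ ≡ 4 (mod 30) is r = 4, so m ≡ 4 (mod 30).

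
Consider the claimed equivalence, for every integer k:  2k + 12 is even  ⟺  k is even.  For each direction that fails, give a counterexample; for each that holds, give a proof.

Forward direction. This fails: take k = 5. Then 2k + 12 = 22, which is even, yet k = 5 is odd, not even.

Converse. Suppose k is even. Since 2 is even, 2k is even for every k, so 2k + 12 has the same parity as 12, which is even. Hence 2k + 12 is even.

Only the reverse direction holds.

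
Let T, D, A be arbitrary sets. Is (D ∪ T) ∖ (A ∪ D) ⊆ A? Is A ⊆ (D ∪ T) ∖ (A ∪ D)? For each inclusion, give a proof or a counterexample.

Forward inclusion. This inclusion fails. Take T = {1}, D = ∅, A = ∅; then 1 ∈ (D ∪ T) ∖ (A ∪ D) but 1 ∉ A.

Reverse inclusion. This inclusion fails. Take T = ∅, D = ∅, A = {1}; then 1 ∈ A but 1 ∉ (D ∪ T) ∖ (A ∪ D).

Neither inclusion holds.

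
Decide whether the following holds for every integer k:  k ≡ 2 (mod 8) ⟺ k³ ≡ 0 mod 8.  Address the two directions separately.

(⟹) Suppose k ≡ 2 (mod 8). Write k = 8j + 2. Then (8j + 2)³ = 512j³ + 384j² + 96j + 8 = 8(64j³ + 48j² + 12j + 1) + 0, so k³ ≡ 0 (mod 8).

(⟸) This fails: take k = 0. Then 0³ = 0 ≡ 0 (mod 8), yet 0 ≡ 0 (mod 8), not 2.

Only the forward direction holds.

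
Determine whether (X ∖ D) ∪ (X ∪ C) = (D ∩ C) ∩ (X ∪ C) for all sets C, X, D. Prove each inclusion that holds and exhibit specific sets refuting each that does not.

(⟹) This inclusion fails. Take C = {1}, X = ∅, D = ∅; then 1 ∈ (X ∖ D) ∪ (X ∪ C) but 1 ∉ (D ∩ C) ∩ (X ∪ C).

(⟸) Let x ∈ (D ∩ C) ∩ (X ∪ C). Then either x ∈ C ∩ D and x ∉ X; or x ∈ C ∩ X ∩ D. In each case x ∈ (X ∖ D) ∪ (X ∪ C), so (D ∩ C) ∩ (X ∪ C) ⊆ (X ∖ D) ∪ (X ∪ C).

The sets are not equal: only the reverse inclusion holds.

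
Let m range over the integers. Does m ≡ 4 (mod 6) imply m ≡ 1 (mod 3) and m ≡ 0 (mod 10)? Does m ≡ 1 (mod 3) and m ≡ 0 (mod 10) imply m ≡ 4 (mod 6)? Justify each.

Not equivalent: only (⇐) holds.

(⟹) This fails: m = 4 gives 4 ≡ 4 (mod 6) but 4 ≡ 4 (mod 10), so the conjunction on the right does not hold.

(⟸) Conversely, if m ≡ 1 (mod 3) and m ≡ 0 (mod 10), then by the Chinese remainder theorem m ≡ 10 (mod 30). Since 10 ≡ 4 (mod 6) and 6 ∣ 30, we get m ≡ 4 (mod 6).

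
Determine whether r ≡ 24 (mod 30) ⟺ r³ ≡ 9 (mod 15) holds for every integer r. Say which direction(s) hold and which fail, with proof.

(←) This fails: take r = 9. Then 9³ = 729 ≡ 9 (mod 15), yet 9 ≡ 9 (mod 30), not 24.

(→) Suppose r ≡ 24 (mod 30). Then r³ ≡ 24³ = 13824 (mod 30), and since 15 ∣ 30, also r³ ≡ 9 (mod 15).

Only the forward implication holds.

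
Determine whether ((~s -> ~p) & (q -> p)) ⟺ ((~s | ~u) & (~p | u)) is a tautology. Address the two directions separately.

Both directions fail.

(⟹) This fails. Under q = F, p = T, s = T, u = F, the left side is true but the right side is false.

(⟸) This fails. Under q = T, p = F, s = F, u = F, the left side is false but the right side is true.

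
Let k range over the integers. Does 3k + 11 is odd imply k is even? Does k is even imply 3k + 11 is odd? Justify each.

(⟹) Suppose 3k + 11 is odd. Since 3 is odd, 3k and k have the same parity, so 3k + 11 ≡ k + 11 (mod 2). As 11 is odd, 3k + 11 is odd exactly when k is even. Thus k is even.

(⟸) Conversely, suppose k is even; write k = 2j. Then 3k + 11 = 3·(2j) + 11 = 2·3j + 11, which is odd.

Both implications hold.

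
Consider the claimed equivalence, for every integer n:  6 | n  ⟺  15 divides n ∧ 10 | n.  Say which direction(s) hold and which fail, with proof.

[⇒] This fails: take n = 6. Certainly 6 ∣ 6, but 15 ∤ 6.

[⇐] Suppose 15 ∣ n and 10 ∣ n. Any common multiple of 15 and 10 is a multiple of their lcm; here lcm(15, 10) = 15·10/gcd(15, 10) = 150/5 = 30, so 30 ∣ n. Since 6 ∣ 30, it follows that 6 ∣ n.

(⇒) fails; (⇐) holds.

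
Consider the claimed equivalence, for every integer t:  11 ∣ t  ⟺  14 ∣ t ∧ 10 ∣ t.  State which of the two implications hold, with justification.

(⟹) This fails: take t = 11. Certainly 11 ∣ 11, but 14 ∤ 11.

(⟸) This fails: take t = 70. Both 14 ∣ 70 and 10 ∣ 70, yet 70 is not a multiple of 11 (since 70 = 6·11 + 4), so 11 ∤ 70.

(⇒) fails and (⇐) fails.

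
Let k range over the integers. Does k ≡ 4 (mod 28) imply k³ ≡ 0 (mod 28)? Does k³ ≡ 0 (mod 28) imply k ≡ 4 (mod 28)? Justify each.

(⇒) fails and (⇐) fails.

Forward direction. This fails: take k = 4. Then 4 ≡ 4 (mod 28), but 4³ = 64 ≡ 8 (mod 28), not 0.

Converse. This fails: take k = 0. Then 0³ = 0 ≡ 0 (mod 28), yet 0 ≡ 0 (mod 28), not 4.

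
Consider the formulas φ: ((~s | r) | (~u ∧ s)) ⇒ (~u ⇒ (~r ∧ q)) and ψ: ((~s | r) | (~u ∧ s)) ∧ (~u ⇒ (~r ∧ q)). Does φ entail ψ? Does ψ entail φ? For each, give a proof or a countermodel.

The forward direction fails; the converse holds.

(→) This fails. Under r = F, s = T, u = T, q = F, the left side is true but the right side is false.

(←) Assume the antecedent. If u is true, the consequent reduces to true regardless of the other variables. If u is false, the antecedent forces (r = F, s = F, u = F, q = T) or (r = F, s = T, u = F, q = T), and the consequent holds there. Either way the consequent holds.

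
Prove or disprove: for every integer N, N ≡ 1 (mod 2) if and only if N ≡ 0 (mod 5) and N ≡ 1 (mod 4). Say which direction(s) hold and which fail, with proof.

(⟹) This fails: N = 1 gives 1 ≡ 1 (mod 2) but 1 ≡ 1 (mod 5), so the conjunction on the right does not hold.

(⟸) Conversely, if N ≡ 0 (mod 5) and N ≡ 1 (mod 4), then by the Chinese remainder theorem N ≡ 5 (mod 20). Since 5 ≡ 1 (mod 2) and 2 ∣ 20, we get N ≡ 1 (mod 2).

Not equivalent: only (⇐) holds.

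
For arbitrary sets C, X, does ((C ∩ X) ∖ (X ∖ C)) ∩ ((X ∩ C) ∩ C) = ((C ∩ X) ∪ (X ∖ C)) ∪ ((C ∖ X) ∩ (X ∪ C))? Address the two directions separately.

Reverse inclusion. This inclusion fails. Take C = {1}, X = ∅; then 1 ∈ ((C ∩ X) ∪ (X ∖ C)) ∪ ((C ∖ X) ∩ (X ∪ C)) but 1 ∉ ((C ∩ X) ∖ (X ∖ C)) ∩ ((X ∩ C) ∩ C).

Forward inclusion. Let x ∈ ((C ∩ X) ∖ (X ∖ C)) ∩ ((X ∩ C) ∩ C). Then x ∈ C ∩ X, from which x ∈ ((C ∩ X) ∪ (X ∖ C)) ∪ ((C ∖ X) ∩ (X ∪ C)).

Only the forward inclusion holds.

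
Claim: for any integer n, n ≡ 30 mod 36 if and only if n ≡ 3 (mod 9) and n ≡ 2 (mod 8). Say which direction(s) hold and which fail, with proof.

(⇐) If n ≡ 3 (mod 9) and n ≡ 2 (mod 8), then by the Chinese remainder theorem n ≡ 66 (mod 72). Since 66 ≡ 30 (mod 36) and 36 ∣ 72, we get n ≡ 30 (mod 36).

(⇒) This fails: n = 30 gives 30 ≡ 30 (mod 36) but 30 ≡ 6 (mod 8), so the conjunction on the right does not hold.

The forward direction fails; the converse holds.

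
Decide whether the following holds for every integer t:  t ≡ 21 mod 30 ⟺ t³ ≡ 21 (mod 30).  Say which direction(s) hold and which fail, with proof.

(⇐) Suppose t³ ≡ 21 (mod 30). The only residue r in {0, …, 29} with r³ ≡ 21 (mod 30) is r = 21, so t ≡ 21 (mod 30).

(⇒) Suppose t ≡ 21 mod 30. Write t = 30j + 21. Then (30j + 21)³ = 27000j³ + 56700j² + 39690j + 9261 = 30(900j³ + 1890j² + 1323j + 308) + 21, so t³ ≡ 21 (mod 30).

Both implications hold.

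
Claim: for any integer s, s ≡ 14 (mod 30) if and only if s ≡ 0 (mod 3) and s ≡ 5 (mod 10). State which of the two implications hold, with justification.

[⇒] This fails: s = 14 gives 14 ≡ 14 (mod 30) but 14 ≡ 2 (mod 3), so the conjunction on the right does not hold.

[⇐] This fails: s = 15 satisfies both congruences on the right (15 ≡ 0 mod 3 and 15 ≡ 5 mod 10) yet 15 ≡ 15 (mod 30), not 14.

(⇒) fails and (⇐) fails.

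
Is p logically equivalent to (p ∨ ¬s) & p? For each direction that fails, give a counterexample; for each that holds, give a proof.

(→) Assume the antecedent. If p is true, (p ∨ ¬s) & p reduces to true regardless of the other variables. If p is false, the antecedent cannot hold. Either way (p ∨ ¬s) & p holds.

(←) Assume the antecedent. If p is true, p reduces to true regardless of the other variables. If p is false, the antecedent cannot hold. Either way p holds.

Both directions hold.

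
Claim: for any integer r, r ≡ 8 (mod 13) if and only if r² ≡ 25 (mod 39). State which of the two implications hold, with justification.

Neither direction holds.

(→) This fails: take r = 21. Then 21 ≡ 8 (mod 13), but 21² = 441 ≡ 12 (mod 39), not 25.

(←) This fails: take r = 5. Then 5² = 25 ≡ 25 (mod 39), yet 5 ≡ 5 (mod 13), not 8.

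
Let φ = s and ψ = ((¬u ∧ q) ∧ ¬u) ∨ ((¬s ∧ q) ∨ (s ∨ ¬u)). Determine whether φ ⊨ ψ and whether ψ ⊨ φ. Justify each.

(⇒) holds; (⇐) fails.

(⟸) This fails. Under q = F, s = F, u = F, the left side is false but the right side is true.

(⟹) Assume the antecedent. If q is true, the consequent reduces to true regardless of the other variables. If q is false, the antecedent forces (q = F, s = T, u = F) or (q = F, s = T, u = T), and the consequent holds there. Either way the consequent holds.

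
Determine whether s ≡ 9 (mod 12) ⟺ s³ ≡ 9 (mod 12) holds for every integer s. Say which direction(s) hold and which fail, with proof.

Both directions hold; the statement is true.

Forward direction. Suppose s ≡ 9 (mod 12). Write s = 12j + 9. Then (12j + 9)³ = 1728j³ + 3888j² + 2916j + 729 = 12(144j³ + 324j² + 243j + 60) + 9, so s³ ≡ 9 (mod 12).

Converse. Suppose s³ ≡ 9 (mod 12). The only residue r in {0, …, 11} with r³ ≡ 9 (mod 12) is r = 9, so s ≡ 9 (mod 12).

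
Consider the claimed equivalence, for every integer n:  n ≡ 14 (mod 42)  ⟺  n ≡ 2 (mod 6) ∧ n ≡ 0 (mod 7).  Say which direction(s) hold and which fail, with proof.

(⇒) Suppose n ≡ 14 (mod 42); write n = 42j + 14. Since 6 ∣ 42, reducing mod 6 gives n ≡ 14 ≡ 2 (mod 6); since 7 ∣ 42, reducing mod 7 gives n ≡ 14 ≡ 0 (mod 7).

(⇐) Conversely, if n ≡ 2 (mod 6) and n ≡ 0 (mod 7), then by the Chinese remainder theorem n ≡ 14 (mod 42). This is exactly n ≡ 14 (mod 42).

Both directions hold.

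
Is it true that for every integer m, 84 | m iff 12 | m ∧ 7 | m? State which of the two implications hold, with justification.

(⟹) If 84 ∣ m, write m = 84q. Since 84 = 7·12, m = 12·(7q), so 12 ∣ m; and since 84 = 12·7, m = 7·(12q), so 7 ∣ m.

(⟸) Suppose 12 ∣ m and 7 ∣ m. Any common multiple of 12 and 7 is a multiple of their lcm; here gcd(12, 7) = 1, so lcm(12, 7) = 12·7 = 84, so 84 ∣ m.

The biconditional holds.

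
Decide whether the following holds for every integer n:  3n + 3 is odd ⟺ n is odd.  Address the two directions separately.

Neither implication holds.

(⇒) This fails: n = 4 gives 3n + 3 = 15, which is odd, but 4 is even, not odd.

(⇐) This also fails: n = 5 is odd, but 3n + 3 = 18 is even, not odd.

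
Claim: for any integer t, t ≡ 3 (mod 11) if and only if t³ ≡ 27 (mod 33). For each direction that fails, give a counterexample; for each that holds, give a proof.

Only the converse holds.

(⟹) This fails: take t = 14. Then 14 ≡ 3 (mod 11), but 14³ = 2744 ≡ 5 (mod 33), not 27.

(⟸) Conversely, the residues r modulo 33 with r³ ≡ 27 (mod 33) are exactly {3}, and each is ≡ 3 (mod 11).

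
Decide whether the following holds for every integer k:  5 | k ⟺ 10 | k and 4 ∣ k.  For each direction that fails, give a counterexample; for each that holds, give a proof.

Only the converse holds.

[⇒] This fails: take k = 5. Certainly 5 ∣ 5, but 10 ∤ 5.

[⇐] Suppose 10 ∣ k and 4 ∣ k. Any common multiple of 10 and 4 is a multiple of their lcm; here lcm(10, 4) = 10·4/gcd(10, 4) = 40/2 = 20, so 20 ∣ k. Since 5 ∣ 20, it follows that 5 ∣ k.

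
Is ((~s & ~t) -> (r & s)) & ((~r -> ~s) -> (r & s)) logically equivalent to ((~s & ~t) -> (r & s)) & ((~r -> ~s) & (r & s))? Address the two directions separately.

(←) Assume the antecedent. If s is true, the consequent reduces to true regardless of the other variables. If s is false, the antecedent cannot hold. Either way the consequent holds.

(→) This fails. Under s = T, t = F, r = F, the left side is true but the right side is false.

Not equivalent: only (⇐) holds.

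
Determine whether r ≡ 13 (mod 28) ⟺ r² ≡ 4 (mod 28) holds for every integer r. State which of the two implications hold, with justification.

Neither implication holds.

Forward direction. This fails: take r = 13. Then 13 ≡ 13 (mod 28), but 13² = 169 ≡ 1 (mod 28), not 4.

Converse. This fails: take r = 2. Then 2² = 4 ≡ 4 (mod 28), yet 2 ≡ 2 (mod 28), not 13.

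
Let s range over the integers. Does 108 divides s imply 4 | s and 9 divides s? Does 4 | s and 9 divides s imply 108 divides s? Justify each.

Only the forward implication holds.

(→) If 108 ∣ s, write s = 108q. Since 108 = 27·4, s = 4·(27q), so 4 ∣ s; and since 108 = 12·9, s = 9·(12q), so 9 ∣ s.

(←) This fails: take s = 36. Both 4 ∣ 36 and 9 ∣ 36, yet 36 is not a multiple of 108 (since 36 = 0·108 + 36), so 108 ∤ 36.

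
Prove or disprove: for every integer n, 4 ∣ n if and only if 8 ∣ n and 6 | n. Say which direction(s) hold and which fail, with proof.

(⇒) This fails: take n = 4. Certainly 4 ∣ 4, but 8 ∤ 4.

(⇐) Suppose 8 ∣ n and 6 ∣ n. Any common multiple of 8 and 6 is a multiple of their lcm; here lcm(8, 6) = 8·6/gcd(8, 6) = 48/2 = 24, so 24 ∣ n. Since 4 ∣ 24, it follows that 4 ∣ n.

Only the converse holds.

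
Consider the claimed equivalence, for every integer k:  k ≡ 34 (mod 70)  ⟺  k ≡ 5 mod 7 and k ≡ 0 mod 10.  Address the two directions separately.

Forward direction. This fails: k = 34 gives 34 ≡ 34 (mod 70) but 34 ≡ 6 (mod 7), so the conjunction on the right does not hold.

Converse. This fails: k = 40 satisfies both congruences on the right (40 ≡ 5 mod 7 and 40 ≡ 0 mod 10) yet 40 ≡ 40 (mod 70), not 34.

Neither implication holds.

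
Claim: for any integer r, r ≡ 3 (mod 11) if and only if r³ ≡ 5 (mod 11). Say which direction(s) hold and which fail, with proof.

Both directions hold; the statement is true.

(→) Suppose r ≡ 3 (mod 11). Write r = 11j + 3. Then (11j + 3)³ = 1331j³ + 1089j² + 297j + 27 = 11(121j³ + 99j² + 27j + 2) + 5, so r³ ≡ 5 (mod 11).

(←) For the converse, argue contrapositively. If r ≢ 3 (mod 11), then r is congruent to one of 0, 1, 2, 4, 5, 6, 7, 8, 9, 10 modulo 11, and these give r³ ≡ 0, 1, 8, 9, 4, 7, 2, 6, 3, 10 respectively — never 5.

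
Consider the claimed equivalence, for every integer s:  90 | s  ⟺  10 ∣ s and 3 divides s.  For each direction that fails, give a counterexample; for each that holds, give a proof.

(→) If 90 ∣ s, write s = 90q. Since 90 = 9·10, s = 10·(9q), so 10 ∣ s; and since 90 = 30·3, s = 3·(30q), so 3 ∣ s.

(←) This fails: take s = 30. Both 10 ∣ 30 and 3 ∣ 30, yet 30 is not a multiple of 90 (since 30 = 0·90 + 30), so 90 ∤ 30.

Only the forward direction holds.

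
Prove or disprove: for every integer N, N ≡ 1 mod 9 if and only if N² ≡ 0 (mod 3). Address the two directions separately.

[⇒] This fails: take N = 1. Then 1 ≡ 1 (mod 9), but 1² = 1 ≡ 1 (mod 3), not 0.

[⇐] This fails: take N = 0. Then 0² = 0 ≡ 0 (mod 3), yet 0 ≡ 0 (mod 9), not 1.

Neither direction holds.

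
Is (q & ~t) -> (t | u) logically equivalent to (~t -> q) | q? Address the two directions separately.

Forward direction. This fails. Under q = F, t = F, u = F, the left side is true but the right side is false.

Converse. This fails. Under q = T, t = F, u = F, the left side is false but the right side is true.

Both directions fail.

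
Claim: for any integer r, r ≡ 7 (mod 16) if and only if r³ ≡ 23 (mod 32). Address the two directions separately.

[⇒] This fails: take r = 23. Then 23 ≡ 7 (mod 16), but 23³ = 12167 ≡ 7 (mod 32), not 23.

[⇐] Conversely, the residues r modulo 32 with r³ ≡ 23 (mod 32) are exactly {7}, and each is ≡ 7 (mod 16).

(⇒) fails; (⇐) holds.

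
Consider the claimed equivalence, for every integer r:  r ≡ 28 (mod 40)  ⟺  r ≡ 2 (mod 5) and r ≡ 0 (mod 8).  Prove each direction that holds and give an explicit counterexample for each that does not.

Neither implication holds.

Forward direction. This fails: r = 28 gives 28 ≡ 28 (mod 40) but 28 ≡ 3 (mod 5), so the conjunction on the right does not hold.

Converse. This fails: r = 32 satisfies both congruences on the right (32 ≡ 2 mod 5 and 32 ≡ 0 mod 8) yet 32 ≡ 32 (mod 40), not 28.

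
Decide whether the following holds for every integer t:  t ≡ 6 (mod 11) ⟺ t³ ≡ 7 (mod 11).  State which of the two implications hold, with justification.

Equivalent; both directions hold.

Converse. Suppose t³ ≡ 7 (mod 11). The only residue r in {0, …, 10} with r³ ≡ 7 (mod 11) is r = 6, so t ≡ 6 (mod 11).

Forward direction. Suppose t ≡ 6 (mod 11). Write t = 11j + 6. Then (11j + 6)³ = 1331j³ + 2178j² + 1188j + 216 = 11(121j³ + 198j² + 108j + 19) + 7, so t³ ≡ 7 (mod 11).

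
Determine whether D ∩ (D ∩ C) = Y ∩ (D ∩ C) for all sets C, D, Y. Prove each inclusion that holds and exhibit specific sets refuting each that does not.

The sets are not equal: only the reverse inclusion holds.

Forward inclusion. This inclusion fails. Take C = {1}, D = {1}, Y = ∅; then 1 ∈ D ∩ (D ∩ C) but 1 ∉ Y ∩ (D ∩ C).

Reverse inclusion. Let x ∈ Y ∩ (D ∩ C). Then x ∈ C ∩ D ∩ Y, from which x ∈ D ∩ (D ∩ C).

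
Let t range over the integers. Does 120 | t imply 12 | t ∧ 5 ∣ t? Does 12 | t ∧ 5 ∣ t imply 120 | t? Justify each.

The forward direction holds; the converse fails.

Forward direction. If 120 ∣ t, write t = 120q. Since 120 = 10·12, t = 12·(10q), so 12 ∣ t; and since 120 = 24·5, t = 5·(24q), so 5 ∣ t.

Converse. This fails: take t = 60. Both 12 ∣ 60 and 5 ∣ 60, yet 60 is not a multiple of 120 (since 60 = 0·120 + 60), so 120 ∤ 60.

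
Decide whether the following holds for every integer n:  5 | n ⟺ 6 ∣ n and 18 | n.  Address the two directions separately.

(→) This fails: take n = 5. Certainly 5 ∣ 5, but 6 ∤ 5.

(←) This fails: take n = 18. Both 6 ∣ 18 and 18 ∣ 18, yet 18 is not a multiple of 5 (since 18 = 3·5 + 3), so 5 ∤ 18.

Neither direction holds.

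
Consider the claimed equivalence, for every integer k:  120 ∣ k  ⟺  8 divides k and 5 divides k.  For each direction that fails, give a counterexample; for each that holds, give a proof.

(⟹) If 120 ∣ k, write k = 120q. Since 120 = 15·8, k = 8·(15q), so 8 ∣ k; and since 120 = 24·5, k = 5·(24q), so 5 ∣ k.

(⟸) This fails: take k = 40. Both 8 ∣ 40 and 5 ∣ 40, yet 40 is not a multiple of 120 (since 40 = 0·120 + 40), so 120 ∤ 40.

Not equivalent: only (⇒) holds.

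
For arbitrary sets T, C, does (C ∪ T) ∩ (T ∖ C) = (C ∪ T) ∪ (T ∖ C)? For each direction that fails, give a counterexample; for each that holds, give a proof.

(⟹) Let x ∈ (C ∪ T) ∩ (T ∖ C). Then x ∈ T and x ∉ C, from which x ∈ (C ∪ T) ∪ (T ∖ C).

(⟸) This inclusion fails. Take T = ∅, C = {1}; then 1 ∈ (C ∪ T) ∪ (T ∖ C) but 1 ∉ (C ∪ T) ∩ (T ∖ C).

Only the forward inclusion holds.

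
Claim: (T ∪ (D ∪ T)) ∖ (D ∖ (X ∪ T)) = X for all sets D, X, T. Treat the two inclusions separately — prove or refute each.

(⊆) This inclusion fails. Take D = ∅, X = ∅, T = {1}; then 1 ∈ (T ∪ (D ∪ T)) ∖ (D ∖ (X ∪ T)) but 1 ∉ X.

(⊇) This inclusion fails. Take D = ∅, X = {1}, T = ∅; then 1 ∈ X but 1 ∉ (T ∪ (D ∪ T)) ∖ (D ∖ (X ∪ T)).

Neither inclusion holds.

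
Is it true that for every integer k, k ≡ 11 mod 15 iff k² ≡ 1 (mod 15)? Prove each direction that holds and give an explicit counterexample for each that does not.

The forward direction holds; the converse fails.

(⇐) This fails: take k = 1. Then 1² = 1 ≡ 1 (mod 15), yet 1 ≡ 1 (mod 15), not 11.

(⇒) Suppose k ≡ 11 mod 15. Write k = 15j + 11. Then (15j + 11)² = 225j² + 330j + 121 = 15(15j² + 22j + 8) + 1, so k² ≡ 1 (mod 15).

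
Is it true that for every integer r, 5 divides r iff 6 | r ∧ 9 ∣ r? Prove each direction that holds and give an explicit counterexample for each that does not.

Neither direction holds.

(⟹) This fails: take r = 5. Certainly 5 ∣ 5, but 6 ∤ 5.

(⟸) This fails: take r = 18. Both 6 ∣ 18 and 9 ∣ 18, yet 18 is not a multiple of 5 (since 18 = 3·5 + 3), so 5 ∤ 18.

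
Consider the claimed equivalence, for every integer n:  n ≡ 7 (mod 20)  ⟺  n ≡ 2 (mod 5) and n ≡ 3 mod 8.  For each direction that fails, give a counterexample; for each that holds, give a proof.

The forward direction fails; the converse holds.

[⇐] If n ≡ 2 (mod 5) and n ≡ 3 (mod 8), then by the Chinese remainder theorem n ≡ 27 (mod 40). Since 27 ≡ 7 (mod 20) and 20 ∣ 40, we get n ≡ 7 (mod 20).

[⇒] This fails: n = 7 gives 7 ≡ 7 (mod 20) but 7 ≡ 7 (mod 8), so the conjunction on the right does not hold.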